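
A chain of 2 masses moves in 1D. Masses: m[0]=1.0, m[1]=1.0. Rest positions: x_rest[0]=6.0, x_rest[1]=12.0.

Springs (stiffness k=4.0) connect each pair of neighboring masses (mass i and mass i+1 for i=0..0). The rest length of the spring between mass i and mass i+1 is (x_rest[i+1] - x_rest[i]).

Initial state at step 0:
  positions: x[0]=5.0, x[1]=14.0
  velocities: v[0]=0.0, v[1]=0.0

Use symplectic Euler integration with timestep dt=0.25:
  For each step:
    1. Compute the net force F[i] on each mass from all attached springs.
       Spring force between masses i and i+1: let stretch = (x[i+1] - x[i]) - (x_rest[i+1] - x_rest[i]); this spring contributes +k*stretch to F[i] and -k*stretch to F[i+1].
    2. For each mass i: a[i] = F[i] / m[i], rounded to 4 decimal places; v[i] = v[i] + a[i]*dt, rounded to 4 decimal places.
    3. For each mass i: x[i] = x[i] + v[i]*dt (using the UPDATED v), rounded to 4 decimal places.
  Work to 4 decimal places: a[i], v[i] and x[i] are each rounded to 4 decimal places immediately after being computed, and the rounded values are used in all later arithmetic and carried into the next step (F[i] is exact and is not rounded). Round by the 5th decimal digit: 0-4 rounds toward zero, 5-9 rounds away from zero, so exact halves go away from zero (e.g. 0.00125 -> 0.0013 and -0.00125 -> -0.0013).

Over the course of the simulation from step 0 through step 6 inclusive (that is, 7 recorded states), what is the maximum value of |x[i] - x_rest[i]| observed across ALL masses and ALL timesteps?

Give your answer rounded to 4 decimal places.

Answer: 2.0938

Derivation:
Step 0: x=[5.0000 14.0000] v=[0.0000 0.0000]
Step 1: x=[5.7500 13.2500] v=[3.0000 -3.0000]
Step 2: x=[6.8750 12.1250] v=[4.5000 -4.5000]
Step 3: x=[7.8125 11.1875] v=[3.7500 -3.7500]
Step 4: x=[8.0938 10.9063] v=[1.1250 -1.1250]
Step 5: x=[7.5782 11.4219] v=[-2.0625 2.0625]
Step 6: x=[6.5235 12.4766] v=[-4.2188 4.2188]
Max displacement = 2.0938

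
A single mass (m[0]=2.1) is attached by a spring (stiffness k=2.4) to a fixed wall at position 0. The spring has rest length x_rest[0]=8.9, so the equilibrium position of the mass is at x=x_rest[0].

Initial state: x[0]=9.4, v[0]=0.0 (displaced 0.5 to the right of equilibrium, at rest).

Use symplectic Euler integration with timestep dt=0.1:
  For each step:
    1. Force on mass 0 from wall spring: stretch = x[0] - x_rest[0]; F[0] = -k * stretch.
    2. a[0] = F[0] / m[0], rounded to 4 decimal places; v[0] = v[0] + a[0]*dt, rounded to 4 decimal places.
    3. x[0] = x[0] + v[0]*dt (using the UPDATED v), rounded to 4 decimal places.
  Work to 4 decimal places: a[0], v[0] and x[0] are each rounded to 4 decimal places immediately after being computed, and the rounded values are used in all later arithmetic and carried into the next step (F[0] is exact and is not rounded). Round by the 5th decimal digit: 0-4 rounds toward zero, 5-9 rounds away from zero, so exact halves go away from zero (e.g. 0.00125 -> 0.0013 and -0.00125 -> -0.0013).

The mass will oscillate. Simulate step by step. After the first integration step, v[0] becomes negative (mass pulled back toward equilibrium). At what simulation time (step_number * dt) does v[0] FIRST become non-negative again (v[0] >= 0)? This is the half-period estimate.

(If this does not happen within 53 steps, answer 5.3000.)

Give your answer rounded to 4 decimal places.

Step 0: x=[9.4000] v=[0.0000]
Step 1: x=[9.3943] v=[-0.0571]
Step 2: x=[9.3829] v=[-0.1136]
Step 3: x=[9.3660] v=[-0.1688]
Step 4: x=[9.3438] v=[-0.2221]
Step 5: x=[9.3165] v=[-0.2728]
Step 6: x=[9.2845] v=[-0.3204]
Step 7: x=[9.2481] v=[-0.3643]
Step 8: x=[9.2077] v=[-0.4041]
Step 9: x=[9.1638] v=[-0.4393]
Step 10: x=[9.1169] v=[-0.4695]
Step 11: x=[9.0675] v=[-0.4943]
Step 12: x=[9.0162] v=[-0.5134]
Step 13: x=[8.9635] v=[-0.5267]
Step 14: x=[8.9101] v=[-0.5340]
Step 15: x=[8.8566] v=[-0.5352]
Step 16: x=[8.8036] v=[-0.5302]
Step 17: x=[8.7517] v=[-0.5192]
Step 18: x=[8.7015] v=[-0.5023]
Step 19: x=[8.6535] v=[-0.4796]
Step 20: x=[8.6084] v=[-0.4514]
Step 21: x=[8.5666] v=[-0.4181]
Step 22: x=[8.5286] v=[-0.3800]
Step 23: x=[8.4948] v=[-0.3376]
Step 24: x=[8.4657] v=[-0.2913]
Step 25: x=[8.4415] v=[-0.2417]
Step 26: x=[8.4226] v=[-0.1893]
Step 27: x=[8.4091] v=[-0.1347]
Step 28: x=[8.4012] v=[-0.0786]
Step 29: x=[8.3990] v=[-0.0216]
Step 30: x=[8.4026] v=[0.0357]
First v>=0 after going negative at step 30, time=3.0000

Answer: 3.0000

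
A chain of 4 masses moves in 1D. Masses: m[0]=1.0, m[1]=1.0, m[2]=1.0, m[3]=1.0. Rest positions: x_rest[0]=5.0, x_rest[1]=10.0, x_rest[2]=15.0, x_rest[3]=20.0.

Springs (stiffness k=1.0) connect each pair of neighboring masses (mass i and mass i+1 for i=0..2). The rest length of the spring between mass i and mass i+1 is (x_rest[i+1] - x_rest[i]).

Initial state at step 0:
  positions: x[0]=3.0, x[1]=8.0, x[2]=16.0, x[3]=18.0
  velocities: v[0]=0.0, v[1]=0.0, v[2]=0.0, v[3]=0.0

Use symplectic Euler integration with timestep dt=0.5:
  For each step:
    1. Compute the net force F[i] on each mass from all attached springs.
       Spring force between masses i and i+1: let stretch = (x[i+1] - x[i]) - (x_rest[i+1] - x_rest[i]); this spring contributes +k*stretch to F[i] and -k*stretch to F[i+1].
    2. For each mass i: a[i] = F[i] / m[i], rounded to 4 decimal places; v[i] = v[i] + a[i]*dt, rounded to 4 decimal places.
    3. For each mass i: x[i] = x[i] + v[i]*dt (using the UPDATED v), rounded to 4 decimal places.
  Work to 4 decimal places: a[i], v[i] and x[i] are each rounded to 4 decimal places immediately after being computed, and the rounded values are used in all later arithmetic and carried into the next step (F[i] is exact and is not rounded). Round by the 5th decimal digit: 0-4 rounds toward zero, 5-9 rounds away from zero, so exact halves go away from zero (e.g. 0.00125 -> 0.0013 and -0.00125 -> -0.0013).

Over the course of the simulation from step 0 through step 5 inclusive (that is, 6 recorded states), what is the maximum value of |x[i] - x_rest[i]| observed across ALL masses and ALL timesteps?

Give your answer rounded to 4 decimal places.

Answer: 3.2656

Derivation:
Step 0: x=[3.0000 8.0000 16.0000 18.0000] v=[0.0000 0.0000 0.0000 0.0000]
Step 1: x=[3.0000 8.7500 14.5000 18.7500] v=[0.0000 1.5000 -3.0000 1.5000]
Step 2: x=[3.1875 9.5000 12.6250 19.6875] v=[0.3750 1.5000 -3.7500 1.8750]
Step 3: x=[3.7032 9.4531 11.7344 20.1094] v=[1.0313 -0.0938 -1.7813 0.8438]
Step 4: x=[4.4064 8.5391 12.3672 19.6876] v=[1.4063 -1.8281 1.2656 -0.8437]
Step 5: x=[4.8928 7.5489 13.8731 18.6857] v=[0.9727 -1.9804 3.0118 -2.0039]
Max displacement = 3.2656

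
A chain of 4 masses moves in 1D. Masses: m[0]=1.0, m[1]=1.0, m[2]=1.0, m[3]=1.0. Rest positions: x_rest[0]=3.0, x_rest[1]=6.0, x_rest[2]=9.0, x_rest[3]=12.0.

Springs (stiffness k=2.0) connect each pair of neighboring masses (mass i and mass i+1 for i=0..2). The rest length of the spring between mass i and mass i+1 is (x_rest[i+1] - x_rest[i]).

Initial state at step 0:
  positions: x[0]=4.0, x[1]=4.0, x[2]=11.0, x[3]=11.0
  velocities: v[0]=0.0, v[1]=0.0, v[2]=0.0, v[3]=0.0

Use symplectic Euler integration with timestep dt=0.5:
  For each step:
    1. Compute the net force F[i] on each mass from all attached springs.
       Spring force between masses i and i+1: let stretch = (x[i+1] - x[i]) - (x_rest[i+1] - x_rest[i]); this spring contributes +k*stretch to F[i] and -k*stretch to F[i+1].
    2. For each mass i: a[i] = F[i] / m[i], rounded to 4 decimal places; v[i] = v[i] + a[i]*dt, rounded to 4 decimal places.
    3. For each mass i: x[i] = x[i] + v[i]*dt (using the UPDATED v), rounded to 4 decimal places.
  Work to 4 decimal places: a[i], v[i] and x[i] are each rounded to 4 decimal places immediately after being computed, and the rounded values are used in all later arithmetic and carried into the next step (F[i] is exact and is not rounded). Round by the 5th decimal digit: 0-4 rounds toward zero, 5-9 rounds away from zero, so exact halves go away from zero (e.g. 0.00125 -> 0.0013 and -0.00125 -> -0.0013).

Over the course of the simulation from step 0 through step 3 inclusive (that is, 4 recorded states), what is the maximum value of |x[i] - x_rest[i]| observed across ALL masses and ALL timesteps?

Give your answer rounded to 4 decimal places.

Step 0: x=[4.0000 4.0000 11.0000 11.0000] v=[0.0000 0.0000 0.0000 0.0000]
Step 1: x=[2.5000 7.5000 7.5000 12.5000] v=[-3.0000 7.0000 -7.0000 3.0000]
Step 2: x=[2.0000 8.5000 6.5000 13.0000] v=[-1.0000 2.0000 -2.0000 1.0000]
Step 3: x=[3.2500 5.2500 9.7500 11.7500] v=[2.5000 -6.5000 6.5000 -2.5000]
Max displacement = 2.5000

Answer: 2.5000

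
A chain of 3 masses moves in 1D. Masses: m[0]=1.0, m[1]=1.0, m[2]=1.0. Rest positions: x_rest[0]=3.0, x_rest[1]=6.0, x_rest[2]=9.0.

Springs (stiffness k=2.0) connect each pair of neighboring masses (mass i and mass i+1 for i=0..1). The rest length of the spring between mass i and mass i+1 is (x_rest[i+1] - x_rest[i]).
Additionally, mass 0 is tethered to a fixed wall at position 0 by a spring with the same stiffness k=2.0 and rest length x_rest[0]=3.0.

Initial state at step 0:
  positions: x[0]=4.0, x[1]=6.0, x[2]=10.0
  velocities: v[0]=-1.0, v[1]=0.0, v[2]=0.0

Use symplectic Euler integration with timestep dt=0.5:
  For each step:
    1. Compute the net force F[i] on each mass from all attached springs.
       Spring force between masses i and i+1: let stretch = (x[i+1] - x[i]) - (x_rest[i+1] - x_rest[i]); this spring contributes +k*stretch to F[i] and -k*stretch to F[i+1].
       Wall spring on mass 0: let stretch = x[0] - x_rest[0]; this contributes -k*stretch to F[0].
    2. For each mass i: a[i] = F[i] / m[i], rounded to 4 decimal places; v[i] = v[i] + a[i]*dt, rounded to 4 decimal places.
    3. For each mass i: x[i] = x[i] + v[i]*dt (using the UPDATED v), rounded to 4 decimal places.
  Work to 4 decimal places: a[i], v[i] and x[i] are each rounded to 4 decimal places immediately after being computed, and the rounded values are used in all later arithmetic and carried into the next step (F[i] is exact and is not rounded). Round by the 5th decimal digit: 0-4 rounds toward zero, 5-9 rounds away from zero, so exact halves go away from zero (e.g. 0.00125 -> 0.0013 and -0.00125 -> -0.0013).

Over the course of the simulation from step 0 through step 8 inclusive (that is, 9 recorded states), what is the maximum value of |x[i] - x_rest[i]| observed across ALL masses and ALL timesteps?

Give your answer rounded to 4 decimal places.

Answer: 1.6953

Derivation:
Step 0: x=[4.0000 6.0000 10.0000] v=[-1.0000 0.0000 0.0000]
Step 1: x=[2.5000 7.0000 9.5000] v=[-3.0000 2.0000 -1.0000]
Step 2: x=[2.0000 7.0000 9.2500] v=[-1.0000 0.0000 -0.5000]
Step 3: x=[3.0000 5.6250 9.3750] v=[2.0000 -2.7500 0.2500]
Step 4: x=[3.8125 4.8125 9.1250] v=[1.6250 -1.6250 -0.5000]
Step 5: x=[3.2188 5.6563 8.2188] v=[-1.1875 1.6875 -1.8125]
Step 6: x=[2.2344 6.5626 7.5313] v=[-1.9688 1.8125 -1.3750]
Step 7: x=[2.2969 5.7891 7.8595] v=[0.1250 -1.5470 0.6563]
Step 8: x=[2.9571 4.3047 8.6525] v=[1.3203 -2.9688 1.5859]
Max displacement = 1.6953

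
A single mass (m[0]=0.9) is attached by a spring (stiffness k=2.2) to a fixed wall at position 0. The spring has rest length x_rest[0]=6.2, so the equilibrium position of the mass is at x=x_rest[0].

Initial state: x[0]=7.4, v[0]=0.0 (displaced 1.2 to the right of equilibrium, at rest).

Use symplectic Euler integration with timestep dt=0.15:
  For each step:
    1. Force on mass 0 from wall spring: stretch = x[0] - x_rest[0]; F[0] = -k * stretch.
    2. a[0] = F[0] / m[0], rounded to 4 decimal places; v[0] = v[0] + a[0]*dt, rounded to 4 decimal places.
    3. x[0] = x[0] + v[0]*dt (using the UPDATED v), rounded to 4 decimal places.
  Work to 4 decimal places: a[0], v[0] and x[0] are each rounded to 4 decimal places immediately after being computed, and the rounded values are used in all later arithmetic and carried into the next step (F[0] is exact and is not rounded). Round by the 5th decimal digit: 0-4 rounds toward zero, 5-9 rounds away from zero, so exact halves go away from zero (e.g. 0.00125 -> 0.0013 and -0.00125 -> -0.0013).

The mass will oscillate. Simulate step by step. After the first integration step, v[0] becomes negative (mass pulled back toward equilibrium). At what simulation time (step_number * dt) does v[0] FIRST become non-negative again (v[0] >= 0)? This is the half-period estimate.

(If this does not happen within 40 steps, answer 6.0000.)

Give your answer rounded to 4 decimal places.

Step 0: x=[7.4000] v=[0.0000]
Step 1: x=[7.3340] v=[-0.4400]
Step 2: x=[7.2056] v=[-0.8558]
Step 3: x=[7.0219] v=[-1.2245]
Step 4: x=[6.7930] v=[-1.5259]
Step 5: x=[6.5315] v=[-1.7433]
Step 6: x=[6.2518] v=[-1.8648]
Step 7: x=[5.9692] v=[-1.8838]
Step 8: x=[5.6993] v=[-1.7992]
Step 9: x=[5.4570] v=[-1.6156]
Step 10: x=[5.2555] v=[-1.3432]
Step 11: x=[5.1060] v=[-0.9969]
Step 12: x=[5.0166] v=[-0.5958]
Step 13: x=[4.9923] v=[-0.1619]
Step 14: x=[5.0344] v=[0.2809]
First v>=0 after going negative at step 14, time=2.1000

Answer: 2.1000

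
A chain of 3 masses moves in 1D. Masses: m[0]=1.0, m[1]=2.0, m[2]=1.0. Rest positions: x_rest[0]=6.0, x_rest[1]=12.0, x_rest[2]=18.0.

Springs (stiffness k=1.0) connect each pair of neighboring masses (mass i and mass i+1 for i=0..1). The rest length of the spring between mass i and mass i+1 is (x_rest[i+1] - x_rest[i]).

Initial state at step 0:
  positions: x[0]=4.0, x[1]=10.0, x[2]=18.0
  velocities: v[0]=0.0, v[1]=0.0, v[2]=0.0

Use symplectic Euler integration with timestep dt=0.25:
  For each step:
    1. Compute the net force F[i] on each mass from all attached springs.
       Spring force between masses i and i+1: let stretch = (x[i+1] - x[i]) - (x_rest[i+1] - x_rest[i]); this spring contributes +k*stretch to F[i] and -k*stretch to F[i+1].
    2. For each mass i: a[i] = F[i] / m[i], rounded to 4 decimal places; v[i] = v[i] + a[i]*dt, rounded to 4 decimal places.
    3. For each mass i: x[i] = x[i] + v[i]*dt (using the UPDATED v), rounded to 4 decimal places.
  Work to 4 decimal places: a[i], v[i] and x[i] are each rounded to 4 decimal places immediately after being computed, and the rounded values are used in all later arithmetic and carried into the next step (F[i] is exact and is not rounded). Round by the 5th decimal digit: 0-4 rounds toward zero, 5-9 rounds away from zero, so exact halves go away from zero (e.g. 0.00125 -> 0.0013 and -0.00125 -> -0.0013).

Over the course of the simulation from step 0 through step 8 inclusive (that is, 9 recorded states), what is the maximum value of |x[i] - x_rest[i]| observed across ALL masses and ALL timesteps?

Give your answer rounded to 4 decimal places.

Answer: 2.5394

Derivation:
Step 0: x=[4.0000 10.0000 18.0000] v=[0.0000 0.0000 0.0000]
Step 1: x=[4.0000 10.0625 17.8750] v=[0.0000 0.2500 -0.5000]
Step 2: x=[4.0039 10.1797 17.6367] v=[0.0156 0.4688 -0.9531]
Step 3: x=[4.0188 10.3370 17.3074] v=[0.0596 0.6290 -1.3174]
Step 4: x=[4.0536 10.5146 16.9174] v=[0.1392 0.7105 -1.5600]
Step 5: x=[4.1172 10.6904 16.5022] v=[0.2545 0.7032 -1.6607]
Step 6: x=[4.2167 10.8424 16.0988] v=[0.3978 0.6080 -1.6137]
Step 7: x=[4.3553 10.9516 15.7419] v=[0.5542 0.4368 -1.4278]
Step 8: x=[4.5311 11.0044 15.4606] v=[0.7033 0.2111 -1.1254]
Max displacement = 2.5394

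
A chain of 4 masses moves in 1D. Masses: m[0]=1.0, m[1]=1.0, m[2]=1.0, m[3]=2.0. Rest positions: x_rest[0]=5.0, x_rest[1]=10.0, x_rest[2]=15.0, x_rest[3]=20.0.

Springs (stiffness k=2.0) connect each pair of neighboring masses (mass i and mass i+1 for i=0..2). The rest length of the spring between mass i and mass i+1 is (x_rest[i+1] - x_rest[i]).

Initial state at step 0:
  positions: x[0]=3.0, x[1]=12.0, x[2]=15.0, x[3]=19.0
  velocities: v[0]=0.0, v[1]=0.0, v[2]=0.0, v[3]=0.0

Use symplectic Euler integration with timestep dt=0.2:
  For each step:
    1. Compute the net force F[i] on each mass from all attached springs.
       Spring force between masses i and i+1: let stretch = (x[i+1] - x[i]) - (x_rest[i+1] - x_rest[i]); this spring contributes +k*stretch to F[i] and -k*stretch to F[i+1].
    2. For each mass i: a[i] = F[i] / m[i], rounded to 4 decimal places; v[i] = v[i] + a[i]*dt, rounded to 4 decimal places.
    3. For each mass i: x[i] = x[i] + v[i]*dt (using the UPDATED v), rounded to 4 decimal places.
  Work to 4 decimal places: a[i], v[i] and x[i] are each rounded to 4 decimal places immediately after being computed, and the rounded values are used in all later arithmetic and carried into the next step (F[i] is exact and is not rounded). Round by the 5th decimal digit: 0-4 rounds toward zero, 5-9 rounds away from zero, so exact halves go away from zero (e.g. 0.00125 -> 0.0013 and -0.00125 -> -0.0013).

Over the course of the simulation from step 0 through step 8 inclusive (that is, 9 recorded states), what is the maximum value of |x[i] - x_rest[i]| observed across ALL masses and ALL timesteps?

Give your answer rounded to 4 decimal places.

Step 0: x=[3.0000 12.0000 15.0000 19.0000] v=[0.0000 0.0000 0.0000 0.0000]
Step 1: x=[3.3200 11.5200 15.0800 19.0400] v=[1.6000 -2.4000 0.4000 0.2000]
Step 2: x=[3.8960 10.6688 15.1920 19.1216] v=[2.8800 -4.2560 0.5600 0.4080]
Step 3: x=[4.6138 9.6376 15.2565 19.2460] v=[3.5891 -5.1558 0.3226 0.6221]
Step 4: x=[5.3335 8.6540 15.1907 19.4108] v=[3.5986 -4.9178 -0.3292 0.8242]
Step 5: x=[5.9189 7.9277 14.9395 19.6068] v=[2.9268 -3.6313 -1.2558 0.9802]
Step 6: x=[6.2650 7.6017 14.5008 19.8161] v=[1.7303 -1.6301 -2.1936 1.0467]
Step 7: x=[6.3180 7.7207 13.9354 20.0128] v=[0.2650 0.5949 -2.8271 0.9836]
Step 8: x=[6.0832 8.2246 13.3590 20.1664] v=[-1.1739 2.5197 -2.8820 0.7681]
Max displacement = 2.3983

Answer: 2.3983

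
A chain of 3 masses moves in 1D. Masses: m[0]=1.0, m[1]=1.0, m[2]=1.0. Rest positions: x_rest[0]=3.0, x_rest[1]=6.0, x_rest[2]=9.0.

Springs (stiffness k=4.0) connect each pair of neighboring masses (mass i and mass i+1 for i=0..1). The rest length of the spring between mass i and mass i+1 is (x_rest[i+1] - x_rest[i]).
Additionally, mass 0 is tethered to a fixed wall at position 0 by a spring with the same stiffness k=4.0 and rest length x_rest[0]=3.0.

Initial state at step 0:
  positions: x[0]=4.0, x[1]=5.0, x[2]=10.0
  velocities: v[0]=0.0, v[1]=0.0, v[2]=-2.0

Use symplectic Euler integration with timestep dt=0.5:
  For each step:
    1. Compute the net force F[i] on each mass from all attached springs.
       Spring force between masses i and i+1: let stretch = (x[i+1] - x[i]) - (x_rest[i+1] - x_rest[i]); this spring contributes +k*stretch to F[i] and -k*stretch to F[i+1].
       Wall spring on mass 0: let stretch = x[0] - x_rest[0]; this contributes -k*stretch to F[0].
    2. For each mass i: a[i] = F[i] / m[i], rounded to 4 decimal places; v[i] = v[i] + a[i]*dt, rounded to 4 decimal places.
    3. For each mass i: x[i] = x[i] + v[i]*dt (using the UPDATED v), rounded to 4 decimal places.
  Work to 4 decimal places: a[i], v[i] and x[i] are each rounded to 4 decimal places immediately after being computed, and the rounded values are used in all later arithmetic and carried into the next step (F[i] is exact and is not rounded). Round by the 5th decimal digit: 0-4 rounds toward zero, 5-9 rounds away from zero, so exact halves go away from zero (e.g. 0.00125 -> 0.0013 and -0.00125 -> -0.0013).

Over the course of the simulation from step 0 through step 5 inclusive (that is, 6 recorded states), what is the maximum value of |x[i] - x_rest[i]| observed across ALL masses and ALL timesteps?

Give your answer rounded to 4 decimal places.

Step 0: x=[4.0000 5.0000 10.0000] v=[0.0000 0.0000 -2.0000]
Step 1: x=[1.0000 9.0000 7.0000] v=[-6.0000 8.0000 -6.0000]
Step 2: x=[5.0000 3.0000 9.0000] v=[8.0000 -12.0000 4.0000]
Step 3: x=[2.0000 5.0000 8.0000] v=[-6.0000 4.0000 -2.0000]
Step 4: x=[0.0000 7.0000 7.0000] v=[-4.0000 4.0000 -2.0000]
Step 5: x=[5.0000 2.0000 9.0000] v=[10.0000 -10.0000 4.0000]
Max displacement = 4.0000

Answer: 4.0000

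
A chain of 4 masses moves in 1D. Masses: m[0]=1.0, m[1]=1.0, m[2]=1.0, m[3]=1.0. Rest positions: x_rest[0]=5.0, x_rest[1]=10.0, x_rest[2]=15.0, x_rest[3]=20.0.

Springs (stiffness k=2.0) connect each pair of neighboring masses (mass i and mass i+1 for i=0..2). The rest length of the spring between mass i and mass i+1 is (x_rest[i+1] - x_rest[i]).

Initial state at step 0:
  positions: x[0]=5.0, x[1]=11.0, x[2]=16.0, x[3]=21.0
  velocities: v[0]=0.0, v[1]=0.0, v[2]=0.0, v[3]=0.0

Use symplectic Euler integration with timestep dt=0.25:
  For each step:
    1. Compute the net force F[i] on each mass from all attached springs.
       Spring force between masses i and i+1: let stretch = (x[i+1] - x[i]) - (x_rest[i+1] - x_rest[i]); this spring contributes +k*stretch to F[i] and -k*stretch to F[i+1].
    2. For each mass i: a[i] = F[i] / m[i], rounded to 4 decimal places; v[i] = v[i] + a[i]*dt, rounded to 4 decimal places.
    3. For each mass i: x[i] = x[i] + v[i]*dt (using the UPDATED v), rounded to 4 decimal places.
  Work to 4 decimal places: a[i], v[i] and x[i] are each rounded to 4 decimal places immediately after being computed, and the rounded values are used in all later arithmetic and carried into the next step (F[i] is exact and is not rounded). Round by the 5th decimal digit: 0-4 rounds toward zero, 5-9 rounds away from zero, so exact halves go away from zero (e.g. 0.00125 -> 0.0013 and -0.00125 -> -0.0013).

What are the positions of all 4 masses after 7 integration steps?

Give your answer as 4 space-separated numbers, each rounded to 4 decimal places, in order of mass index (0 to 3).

Step 0: x=[5.0000 11.0000 16.0000 21.0000] v=[0.0000 0.0000 0.0000 0.0000]
Step 1: x=[5.1250 10.8750 16.0000 21.0000] v=[0.5000 -0.5000 0.0000 0.0000]
Step 2: x=[5.3438 10.6719 15.9844 21.0000] v=[0.8750 -0.8125 -0.0625 0.0000]
Step 3: x=[5.6036 10.4668 15.9317 20.9981] v=[1.0391 -0.8203 -0.2110 -0.0078]
Step 4: x=[5.8463 10.3369 15.8291 20.9879] v=[0.9707 -0.5195 -0.4103 -0.0410]
Step 5: x=[6.0253 10.3322 15.6849 20.9578] v=[0.7160 -0.0187 -0.5770 -0.1204]
Step 6: x=[6.1177 10.4583 15.5307 20.8936] v=[0.3695 0.5042 -0.6169 -0.2569]
Step 7: x=[6.1277 10.6758 15.4128 20.7840] v=[0.0398 0.8701 -0.4717 -0.4384]

Answer: 6.1277 10.6758 15.4128 20.7840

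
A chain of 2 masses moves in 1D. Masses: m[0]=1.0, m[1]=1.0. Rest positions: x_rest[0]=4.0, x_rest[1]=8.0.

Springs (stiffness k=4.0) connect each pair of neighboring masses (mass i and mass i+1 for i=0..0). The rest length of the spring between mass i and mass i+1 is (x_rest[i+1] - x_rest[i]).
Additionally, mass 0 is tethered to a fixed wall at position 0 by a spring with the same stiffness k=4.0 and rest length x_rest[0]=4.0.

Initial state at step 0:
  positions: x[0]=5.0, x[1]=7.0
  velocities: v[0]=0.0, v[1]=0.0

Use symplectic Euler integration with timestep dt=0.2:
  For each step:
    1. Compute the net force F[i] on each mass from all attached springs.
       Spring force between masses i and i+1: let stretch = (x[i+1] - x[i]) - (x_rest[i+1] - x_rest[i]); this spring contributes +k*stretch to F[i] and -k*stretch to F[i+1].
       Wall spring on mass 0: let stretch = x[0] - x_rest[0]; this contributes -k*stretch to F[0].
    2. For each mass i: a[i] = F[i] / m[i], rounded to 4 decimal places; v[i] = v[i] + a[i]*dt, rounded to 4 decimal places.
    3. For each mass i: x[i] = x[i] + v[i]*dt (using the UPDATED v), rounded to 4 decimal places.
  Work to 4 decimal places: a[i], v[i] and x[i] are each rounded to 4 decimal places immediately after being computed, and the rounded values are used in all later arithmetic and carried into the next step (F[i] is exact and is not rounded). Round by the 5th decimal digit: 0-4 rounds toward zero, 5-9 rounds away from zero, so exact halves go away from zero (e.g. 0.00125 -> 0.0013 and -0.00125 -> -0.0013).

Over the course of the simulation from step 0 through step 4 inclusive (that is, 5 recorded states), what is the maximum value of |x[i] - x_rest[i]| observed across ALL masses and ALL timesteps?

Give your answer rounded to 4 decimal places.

Answer: 1.2941

Derivation:
Step 0: x=[5.0000 7.0000] v=[0.0000 0.0000]
Step 1: x=[4.5200 7.3200] v=[-2.4000 1.6000]
Step 2: x=[3.7648 7.8320] v=[-3.7760 2.5600]
Step 3: x=[3.0580 8.3332] v=[-3.5341 2.5062]
Step 4: x=[2.7059 8.6304] v=[-1.7603 1.4860]
Max displacement = 1.2941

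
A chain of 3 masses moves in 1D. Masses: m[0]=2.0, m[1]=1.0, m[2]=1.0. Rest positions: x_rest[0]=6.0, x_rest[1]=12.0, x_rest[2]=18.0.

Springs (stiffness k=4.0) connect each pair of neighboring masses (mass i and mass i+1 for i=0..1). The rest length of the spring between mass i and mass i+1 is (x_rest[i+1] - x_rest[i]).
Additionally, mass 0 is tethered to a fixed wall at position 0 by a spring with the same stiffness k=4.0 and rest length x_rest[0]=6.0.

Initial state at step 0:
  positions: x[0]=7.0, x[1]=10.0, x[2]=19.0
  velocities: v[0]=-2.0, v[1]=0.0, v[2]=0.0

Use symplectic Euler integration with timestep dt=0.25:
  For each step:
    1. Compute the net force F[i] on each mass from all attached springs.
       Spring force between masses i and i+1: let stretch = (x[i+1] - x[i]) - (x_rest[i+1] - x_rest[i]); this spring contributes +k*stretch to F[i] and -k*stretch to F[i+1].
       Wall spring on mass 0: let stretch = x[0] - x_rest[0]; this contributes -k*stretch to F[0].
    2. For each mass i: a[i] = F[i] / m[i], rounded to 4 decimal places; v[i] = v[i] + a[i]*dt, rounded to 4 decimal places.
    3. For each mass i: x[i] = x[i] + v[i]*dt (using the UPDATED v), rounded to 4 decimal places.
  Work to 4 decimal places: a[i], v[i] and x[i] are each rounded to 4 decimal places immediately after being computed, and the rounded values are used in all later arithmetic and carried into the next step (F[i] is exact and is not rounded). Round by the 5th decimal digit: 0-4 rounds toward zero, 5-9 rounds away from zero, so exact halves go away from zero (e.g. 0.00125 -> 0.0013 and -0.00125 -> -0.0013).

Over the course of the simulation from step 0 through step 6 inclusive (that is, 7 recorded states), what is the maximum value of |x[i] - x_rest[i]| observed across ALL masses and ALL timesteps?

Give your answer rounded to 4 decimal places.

Step 0: x=[7.0000 10.0000 19.0000] v=[-2.0000 0.0000 0.0000]
Step 1: x=[6.0000 11.5000 18.2500] v=[-4.0000 6.0000 -3.0000]
Step 2: x=[4.9375 13.3125 17.3125] v=[-4.2500 7.2500 -3.7500]
Step 3: x=[4.3047 14.0313 16.8750] v=[-2.5313 2.8750 -1.7500]
Step 4: x=[4.3496 13.0293 17.2266] v=[0.1797 -4.0079 1.4063]
Step 5: x=[4.9358 10.9067 18.0289] v=[2.3448 -8.4903 3.2090]
Step 6: x=[5.6514 9.0720 18.5506] v=[2.8624 -7.3390 2.0868]
Max displacement = 2.9280

Answer: 2.9280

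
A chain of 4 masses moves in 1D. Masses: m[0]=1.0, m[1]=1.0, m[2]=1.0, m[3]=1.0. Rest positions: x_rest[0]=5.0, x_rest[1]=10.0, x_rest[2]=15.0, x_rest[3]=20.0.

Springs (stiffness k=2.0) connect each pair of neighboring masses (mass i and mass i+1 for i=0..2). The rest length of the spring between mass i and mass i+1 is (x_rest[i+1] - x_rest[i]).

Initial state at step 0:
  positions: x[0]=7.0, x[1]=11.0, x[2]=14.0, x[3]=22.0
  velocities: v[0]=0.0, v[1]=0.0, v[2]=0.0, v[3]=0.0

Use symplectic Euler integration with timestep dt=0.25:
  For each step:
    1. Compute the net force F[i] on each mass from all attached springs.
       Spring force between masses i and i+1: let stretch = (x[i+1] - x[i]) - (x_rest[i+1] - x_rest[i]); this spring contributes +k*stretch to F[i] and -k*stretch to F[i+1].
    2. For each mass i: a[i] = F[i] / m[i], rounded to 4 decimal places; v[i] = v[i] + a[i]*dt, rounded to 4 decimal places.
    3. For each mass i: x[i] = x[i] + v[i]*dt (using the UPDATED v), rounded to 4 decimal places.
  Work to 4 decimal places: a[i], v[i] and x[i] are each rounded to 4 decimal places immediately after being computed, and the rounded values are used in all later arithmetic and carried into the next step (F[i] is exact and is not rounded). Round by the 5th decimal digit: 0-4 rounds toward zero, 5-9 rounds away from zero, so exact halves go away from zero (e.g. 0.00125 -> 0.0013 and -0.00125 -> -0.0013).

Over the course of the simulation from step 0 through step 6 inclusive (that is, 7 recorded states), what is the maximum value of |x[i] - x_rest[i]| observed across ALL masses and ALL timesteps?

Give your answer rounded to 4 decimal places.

Answer: 2.7387

Derivation:
Step 0: x=[7.0000 11.0000 14.0000 22.0000] v=[0.0000 0.0000 0.0000 0.0000]
Step 1: x=[6.8750 10.8750 14.6250 21.6250] v=[-0.5000 -0.5000 2.5000 -1.5000]
Step 2: x=[6.6250 10.7188 15.6563 21.0000] v=[-1.0000 -0.6250 4.1250 -2.5000]
Step 3: x=[6.2617 10.6680 16.7383 20.3320] v=[-1.4531 -0.2032 4.3281 -2.6719]
Step 4: x=[5.8242 10.8252 17.5108 19.8398] v=[-1.7500 0.6288 3.0898 -1.9688]
Step 5: x=[5.3868 11.1930 17.7387 19.6815] v=[-1.7495 1.4711 0.9115 -0.6333]
Step 6: x=[5.0502 11.6532 17.3912 19.9053] v=[-1.3464 1.8409 -1.3900 0.8953]
Max displacement = 2.7387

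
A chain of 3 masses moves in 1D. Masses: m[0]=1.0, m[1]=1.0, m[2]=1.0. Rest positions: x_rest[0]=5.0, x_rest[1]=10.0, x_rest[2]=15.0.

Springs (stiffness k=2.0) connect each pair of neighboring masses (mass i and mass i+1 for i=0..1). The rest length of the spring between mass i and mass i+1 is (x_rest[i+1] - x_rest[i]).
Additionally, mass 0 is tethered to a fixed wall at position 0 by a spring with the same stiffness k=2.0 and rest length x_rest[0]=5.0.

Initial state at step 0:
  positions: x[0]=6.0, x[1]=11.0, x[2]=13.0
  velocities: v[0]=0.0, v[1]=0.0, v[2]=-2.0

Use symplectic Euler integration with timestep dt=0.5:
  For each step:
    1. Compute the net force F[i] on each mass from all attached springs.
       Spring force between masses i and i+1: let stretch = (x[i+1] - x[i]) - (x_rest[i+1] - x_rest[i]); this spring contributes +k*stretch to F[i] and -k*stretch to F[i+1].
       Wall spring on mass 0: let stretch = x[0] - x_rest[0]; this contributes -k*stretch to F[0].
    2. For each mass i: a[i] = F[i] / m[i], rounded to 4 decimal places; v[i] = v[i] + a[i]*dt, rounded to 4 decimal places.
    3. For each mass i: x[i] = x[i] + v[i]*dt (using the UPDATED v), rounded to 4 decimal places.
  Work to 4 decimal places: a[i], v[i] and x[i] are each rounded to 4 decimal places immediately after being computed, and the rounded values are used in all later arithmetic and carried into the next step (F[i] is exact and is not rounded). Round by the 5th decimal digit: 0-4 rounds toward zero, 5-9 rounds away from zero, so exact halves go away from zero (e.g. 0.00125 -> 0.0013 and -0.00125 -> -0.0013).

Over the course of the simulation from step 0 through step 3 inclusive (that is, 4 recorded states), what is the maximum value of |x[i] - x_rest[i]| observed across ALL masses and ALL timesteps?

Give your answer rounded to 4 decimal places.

Answer: 2.2500

Derivation:
Step 0: x=[6.0000 11.0000 13.0000] v=[0.0000 0.0000 -2.0000]
Step 1: x=[5.5000 9.5000 13.5000] v=[-1.0000 -3.0000 1.0000]
Step 2: x=[4.2500 8.0000 14.5000] v=[-2.5000 -3.0000 2.0000]
Step 3: x=[2.7500 7.8750 14.7500] v=[-3.0000 -0.2500 0.5000]
Max displacement = 2.2500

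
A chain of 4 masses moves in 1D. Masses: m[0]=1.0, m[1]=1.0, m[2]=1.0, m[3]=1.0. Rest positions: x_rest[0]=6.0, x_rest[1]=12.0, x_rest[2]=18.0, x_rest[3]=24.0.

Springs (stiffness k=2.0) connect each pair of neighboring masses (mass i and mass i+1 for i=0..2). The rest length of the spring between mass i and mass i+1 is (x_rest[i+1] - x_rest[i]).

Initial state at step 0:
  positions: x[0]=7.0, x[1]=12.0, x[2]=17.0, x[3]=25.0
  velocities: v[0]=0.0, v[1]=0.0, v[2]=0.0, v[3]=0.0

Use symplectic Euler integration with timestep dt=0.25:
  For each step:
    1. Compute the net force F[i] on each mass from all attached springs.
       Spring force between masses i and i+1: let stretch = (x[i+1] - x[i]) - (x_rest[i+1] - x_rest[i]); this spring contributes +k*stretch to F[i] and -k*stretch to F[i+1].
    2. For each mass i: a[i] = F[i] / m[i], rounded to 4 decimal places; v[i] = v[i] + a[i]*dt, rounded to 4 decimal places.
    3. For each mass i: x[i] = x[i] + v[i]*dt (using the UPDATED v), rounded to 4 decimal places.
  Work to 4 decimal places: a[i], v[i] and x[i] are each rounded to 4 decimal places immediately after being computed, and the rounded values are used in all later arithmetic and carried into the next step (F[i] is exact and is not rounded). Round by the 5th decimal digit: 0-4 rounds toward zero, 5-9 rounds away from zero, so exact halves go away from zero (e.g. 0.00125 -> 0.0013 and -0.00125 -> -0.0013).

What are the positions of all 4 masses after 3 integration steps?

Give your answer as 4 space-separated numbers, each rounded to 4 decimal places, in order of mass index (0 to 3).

Answer: 6.3301 12.1348 18.6699 23.8652

Derivation:
Step 0: x=[7.0000 12.0000 17.0000 25.0000] v=[0.0000 0.0000 0.0000 0.0000]
Step 1: x=[6.8750 12.0000 17.3750 24.7500] v=[-0.5000 0.0000 1.5000 -1.0000]
Step 2: x=[6.6406 12.0313 18.0000 24.3281] v=[-0.9375 0.1250 2.5000 -1.6875]
Step 3: x=[6.3301 12.1348 18.6699 23.8652] v=[-1.2422 0.4140 2.6797 -1.8516]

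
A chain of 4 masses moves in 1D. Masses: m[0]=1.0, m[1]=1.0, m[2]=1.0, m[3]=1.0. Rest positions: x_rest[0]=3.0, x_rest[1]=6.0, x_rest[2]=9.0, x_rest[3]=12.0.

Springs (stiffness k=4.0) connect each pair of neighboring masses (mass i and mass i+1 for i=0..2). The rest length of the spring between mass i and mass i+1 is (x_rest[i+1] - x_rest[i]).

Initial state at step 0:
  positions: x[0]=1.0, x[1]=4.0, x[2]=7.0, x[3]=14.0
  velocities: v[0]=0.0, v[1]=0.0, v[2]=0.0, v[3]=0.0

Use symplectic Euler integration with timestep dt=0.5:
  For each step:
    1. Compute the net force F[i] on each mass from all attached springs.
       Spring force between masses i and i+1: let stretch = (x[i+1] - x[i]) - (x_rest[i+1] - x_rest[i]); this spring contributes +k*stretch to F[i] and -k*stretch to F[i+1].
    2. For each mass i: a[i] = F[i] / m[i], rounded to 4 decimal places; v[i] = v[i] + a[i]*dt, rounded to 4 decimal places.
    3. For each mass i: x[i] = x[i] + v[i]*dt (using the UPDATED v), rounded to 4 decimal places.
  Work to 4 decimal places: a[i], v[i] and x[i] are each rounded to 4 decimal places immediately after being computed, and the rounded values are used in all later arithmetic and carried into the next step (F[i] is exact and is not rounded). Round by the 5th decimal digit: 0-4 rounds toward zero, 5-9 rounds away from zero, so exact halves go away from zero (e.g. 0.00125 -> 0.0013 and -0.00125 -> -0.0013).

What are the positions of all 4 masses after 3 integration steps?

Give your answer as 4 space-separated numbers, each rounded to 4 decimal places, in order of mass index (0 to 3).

Answer: 5.0000 4.0000 7.0000 10.0000

Derivation:
Step 0: x=[1.0000 4.0000 7.0000 14.0000] v=[0.0000 0.0000 0.0000 0.0000]
Step 1: x=[1.0000 4.0000 11.0000 10.0000] v=[0.0000 0.0000 8.0000 -8.0000]
Step 2: x=[1.0000 8.0000 7.0000 10.0000] v=[0.0000 8.0000 -8.0000 0.0000]
Step 3: x=[5.0000 4.0000 7.0000 10.0000] v=[8.0000 -8.0000 0.0000 0.0000]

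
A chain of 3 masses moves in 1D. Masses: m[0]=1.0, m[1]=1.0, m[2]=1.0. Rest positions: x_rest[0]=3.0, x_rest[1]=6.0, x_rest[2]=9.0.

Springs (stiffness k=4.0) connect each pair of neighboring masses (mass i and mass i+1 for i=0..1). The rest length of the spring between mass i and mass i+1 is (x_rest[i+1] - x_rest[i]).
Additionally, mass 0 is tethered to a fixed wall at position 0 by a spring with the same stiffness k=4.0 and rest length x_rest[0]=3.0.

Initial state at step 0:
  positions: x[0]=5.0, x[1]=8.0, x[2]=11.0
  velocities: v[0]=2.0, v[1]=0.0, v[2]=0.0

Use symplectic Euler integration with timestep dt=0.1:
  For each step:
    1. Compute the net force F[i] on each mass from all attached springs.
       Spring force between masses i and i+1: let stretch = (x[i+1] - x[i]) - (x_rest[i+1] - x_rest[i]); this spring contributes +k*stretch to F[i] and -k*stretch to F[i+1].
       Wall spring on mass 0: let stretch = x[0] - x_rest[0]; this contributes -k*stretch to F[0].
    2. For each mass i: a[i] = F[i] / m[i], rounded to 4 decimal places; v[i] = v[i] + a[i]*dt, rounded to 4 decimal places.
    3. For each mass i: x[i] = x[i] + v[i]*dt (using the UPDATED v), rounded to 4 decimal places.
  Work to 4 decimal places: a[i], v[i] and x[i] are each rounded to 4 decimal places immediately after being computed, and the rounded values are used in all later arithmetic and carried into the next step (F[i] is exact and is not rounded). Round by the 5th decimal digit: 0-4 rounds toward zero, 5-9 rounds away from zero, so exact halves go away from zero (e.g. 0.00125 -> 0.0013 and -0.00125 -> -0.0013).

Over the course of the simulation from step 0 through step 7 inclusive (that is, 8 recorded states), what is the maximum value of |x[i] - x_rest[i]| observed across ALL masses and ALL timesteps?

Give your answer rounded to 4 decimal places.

Answer: 2.1504

Derivation:
Step 0: x=[5.0000 8.0000 11.0000] v=[2.0000 0.0000 0.0000]
Step 1: x=[5.1200 8.0000 11.0000] v=[1.2000 0.0000 0.0000]
Step 2: x=[5.1504 8.0048 11.0000] v=[0.3040 0.0480 0.0000]
Step 3: x=[5.0890 8.0152 11.0002] v=[-0.6144 0.1043 0.0019]
Step 4: x=[4.9411 8.0280 11.0010] v=[-1.4795 0.1278 0.0079]
Step 5: x=[4.7190 8.0362 11.0029] v=[-2.2212 0.0822 0.0187]
Step 6: x=[4.4408 8.0304 11.0061] v=[-2.7819 -0.0580 0.0320]
Step 7: x=[4.1286 8.0000 11.0103] v=[-3.1224 -0.3036 0.0417]
Max displacement = 2.1504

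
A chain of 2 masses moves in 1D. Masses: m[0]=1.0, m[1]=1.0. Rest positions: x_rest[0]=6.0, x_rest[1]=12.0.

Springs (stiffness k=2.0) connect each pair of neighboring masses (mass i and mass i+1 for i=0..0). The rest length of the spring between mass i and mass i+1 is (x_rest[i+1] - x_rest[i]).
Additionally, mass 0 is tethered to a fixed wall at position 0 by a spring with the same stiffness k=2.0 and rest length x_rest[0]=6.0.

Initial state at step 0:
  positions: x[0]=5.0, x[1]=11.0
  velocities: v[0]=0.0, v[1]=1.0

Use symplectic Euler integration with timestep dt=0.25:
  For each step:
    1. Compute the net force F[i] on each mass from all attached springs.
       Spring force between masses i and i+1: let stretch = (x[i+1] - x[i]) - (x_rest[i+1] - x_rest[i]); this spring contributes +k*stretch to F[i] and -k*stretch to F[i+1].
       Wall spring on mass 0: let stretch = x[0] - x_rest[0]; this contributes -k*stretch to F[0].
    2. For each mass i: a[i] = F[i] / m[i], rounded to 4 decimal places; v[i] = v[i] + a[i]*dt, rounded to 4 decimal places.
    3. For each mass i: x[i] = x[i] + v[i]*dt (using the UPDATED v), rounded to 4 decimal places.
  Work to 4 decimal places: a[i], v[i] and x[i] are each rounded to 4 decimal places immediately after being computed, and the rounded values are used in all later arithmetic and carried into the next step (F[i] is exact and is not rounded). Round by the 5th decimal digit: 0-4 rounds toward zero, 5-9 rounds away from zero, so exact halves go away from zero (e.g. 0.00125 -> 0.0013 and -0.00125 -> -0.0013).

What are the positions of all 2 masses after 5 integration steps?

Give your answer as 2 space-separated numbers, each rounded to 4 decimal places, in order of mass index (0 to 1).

Step 0: x=[5.0000 11.0000] v=[0.0000 1.0000]
Step 1: x=[5.1250 11.2500] v=[0.5000 1.0000]
Step 2: x=[5.3750 11.4844] v=[1.0000 0.9375]
Step 3: x=[5.7168 11.7051] v=[1.3672 0.8828]
Step 4: x=[6.0926 11.9273] v=[1.5030 0.8887]
Step 5: x=[6.4361 12.1702] v=[1.3741 0.9714]

Answer: 6.4361 12.1702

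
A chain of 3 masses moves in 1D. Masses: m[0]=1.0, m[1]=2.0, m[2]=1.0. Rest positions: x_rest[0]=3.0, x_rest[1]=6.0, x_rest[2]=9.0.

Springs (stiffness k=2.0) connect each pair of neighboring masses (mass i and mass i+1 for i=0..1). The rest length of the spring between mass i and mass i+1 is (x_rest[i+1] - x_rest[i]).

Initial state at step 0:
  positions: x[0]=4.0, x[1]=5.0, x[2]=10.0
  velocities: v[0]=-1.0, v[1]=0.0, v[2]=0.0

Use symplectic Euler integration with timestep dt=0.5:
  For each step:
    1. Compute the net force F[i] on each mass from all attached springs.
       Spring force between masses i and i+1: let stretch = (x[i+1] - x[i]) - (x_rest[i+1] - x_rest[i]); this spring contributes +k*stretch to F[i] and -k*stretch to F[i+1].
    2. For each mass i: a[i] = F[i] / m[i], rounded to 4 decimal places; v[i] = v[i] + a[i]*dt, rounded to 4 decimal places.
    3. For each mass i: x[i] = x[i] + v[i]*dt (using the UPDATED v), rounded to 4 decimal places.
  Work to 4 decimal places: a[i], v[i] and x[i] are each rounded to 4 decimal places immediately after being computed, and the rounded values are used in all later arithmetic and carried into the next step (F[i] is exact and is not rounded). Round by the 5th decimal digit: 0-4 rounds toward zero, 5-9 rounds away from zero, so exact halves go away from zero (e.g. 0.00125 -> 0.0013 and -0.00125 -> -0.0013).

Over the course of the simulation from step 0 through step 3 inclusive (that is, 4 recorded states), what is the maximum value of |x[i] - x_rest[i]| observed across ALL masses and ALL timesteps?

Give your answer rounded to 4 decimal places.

Step 0: x=[4.0000 5.0000 10.0000] v=[-1.0000 0.0000 0.0000]
Step 1: x=[2.5000 6.0000 9.0000] v=[-3.0000 2.0000 -2.0000]
Step 2: x=[1.2500 6.8750 8.0000] v=[-2.5000 1.7500 -2.0000]
Step 3: x=[1.3125 6.6250 7.9375] v=[0.1250 -0.5000 -0.1250]
Max displacement = 1.7500

Answer: 1.7500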